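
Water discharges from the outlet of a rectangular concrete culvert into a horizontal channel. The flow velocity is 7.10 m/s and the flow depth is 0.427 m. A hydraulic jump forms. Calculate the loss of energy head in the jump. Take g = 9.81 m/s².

ΔE = 0.973 m

Fr₁ = V₁/√(g·y₁) = 7.10/√(9.81×0.427) = 3.47.
Bélanger equation: y₂/y₁ = ½[√(1 + 8Fr₁²) − 1] = ½[√97.27 − 1] = 4.43.
y₂ = 4.43 × 0.427 = 1.89 m.
Head loss: ΔE = (y₂ − y₁)³/(4y₁y₂) = (1.89 − 0.427)³/(4×0.427×1.89) = 3.15/3.23 = 0.973 m.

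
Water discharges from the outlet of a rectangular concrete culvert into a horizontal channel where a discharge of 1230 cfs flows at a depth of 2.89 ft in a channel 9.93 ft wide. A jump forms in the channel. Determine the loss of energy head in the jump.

q = Q/b = 1230/9.93 = 124 ft²/s; V₁ = q/y₁ = 42.9 ft/s. Fr₁ = V₁/√(g·y₁) = 4.44.
Sequent-depth ratio: y₂/y₁ = ½[√(1 + 8Fr₁²) − 1] = ½[√158.9 − 1] = 5.80.
y₂ = 5.80 × 2.89 = 16.8 ft.
Head loss: ΔE = (y₂ − y₁)³/(4y₁y₂) = (16.8 − 2.89)³/(4×2.89×16.8) = 2675/194 = 13.8 ft.

ΔE = 13.8 ft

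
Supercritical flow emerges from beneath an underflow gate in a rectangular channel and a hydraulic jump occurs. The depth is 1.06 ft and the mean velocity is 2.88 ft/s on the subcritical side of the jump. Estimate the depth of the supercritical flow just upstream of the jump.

Fr₂ = V₂/√(g·y₂) = 2.88/√(32.2×1.06) = 0.493.
Applying the sequent-depth relation in reverse, y₁/y₂ = ½[√(1 + 8Fr₂²) − 1] = ½[√2.944 − 1] = 0.358.
y₁ = 0.358 × 1.06 = 0.379 ft.

y₁ = 0.379 ft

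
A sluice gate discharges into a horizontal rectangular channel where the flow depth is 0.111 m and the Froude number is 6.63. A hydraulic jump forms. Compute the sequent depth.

Fr₁ = 6.63 (given).
Bélanger equation: y₂/y₁ = ½[√(1 + 8Fr₁²) − 1] = ½[√352.7 − 1] = 8.89.
y₂ = 8.89 × 0.111 = 0.987 m.

y₂ = 0.987 m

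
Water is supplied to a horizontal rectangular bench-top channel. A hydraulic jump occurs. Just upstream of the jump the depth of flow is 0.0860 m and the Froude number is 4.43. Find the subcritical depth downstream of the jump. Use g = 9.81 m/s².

y₂ = 0.498 m

Fr₁ = 4.43 (given).
From the momentum equation for a rectangular channel, y₂/y₁ = ½[√(1 + 8Fr₁²) − 1] = ½[√158.0 − 1] = 5.78.
y₂ = 5.78 × 0.0860 = 0.498 m.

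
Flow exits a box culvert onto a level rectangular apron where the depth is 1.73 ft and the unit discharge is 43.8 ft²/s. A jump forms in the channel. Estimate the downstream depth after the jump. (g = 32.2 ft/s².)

V₁ = q/y₁ = 43.8/1.73 = 25.3 ft/s. Fr₁ = V₁/√(g·y₁) = 25.3/√(32.2×1.73) = 3.39.
From the momentum equation for a rectangular channel, y₂/y₁ = ½[√(1 + 8Fr₁²) − 1] = ½[√93.05 − 1] = 4.32.
y₂ = 4.32 × 1.73 = 7.48 ft.

y₂ = 7.48 ft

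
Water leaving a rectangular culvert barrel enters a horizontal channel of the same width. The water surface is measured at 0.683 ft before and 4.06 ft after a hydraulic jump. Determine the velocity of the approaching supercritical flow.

V₁ = 21.3 ft/s

For a rectangular channel the momentum equation gives q² = ½·g·y₁·y₂·(y₁ + y₂) = ½×32.2×0.683×4.06×4.74 = 212.
q = √212 = 14.6 ft²/s.
V₁ = q/y₁ = 14.6/0.683 = 21.3 ft/s.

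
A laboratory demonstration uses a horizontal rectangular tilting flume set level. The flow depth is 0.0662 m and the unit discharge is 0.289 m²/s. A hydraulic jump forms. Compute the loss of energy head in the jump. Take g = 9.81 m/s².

V₁ = q/y₁ = 0.289/0.0662 = 4.37 m/s. Fr₁ = V₁/√(g·y₁) = 4.37/√(9.81×0.0662) = 5.42.
Sequent-depth ratio: y₂/y₁ = ½[√(1 + 8Fr₁²) − 1] = ½[√235.8 − 1] = 7.18.
y₂ = 7.18 × 0.0662 = 0.475 m.
V₂ = q/y₂ = 0.289/0.475 = 0.608 m/s. E₁ = y₁ + V₁²/2g = 1.04 m; E₂ = y₂ + V₂²/2g = 0.494 m. ΔE = E₁ − E₂ = 0.544 m.

ΔE = 0.544 m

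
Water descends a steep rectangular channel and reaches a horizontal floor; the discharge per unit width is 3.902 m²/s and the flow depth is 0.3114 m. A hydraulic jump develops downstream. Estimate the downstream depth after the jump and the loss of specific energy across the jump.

y₂ = 3.005 m; ΔE = 5.223 m

V₁ = q/y₁ = 3.902/0.3114 = 12.53 m/s. Fr₁ = V₁/√(g·y₁) = 12.53/√(9.81×0.3114) = 7.169.
Bélanger equation: y₂/y₁ = ½[√(1 + 8Fr₁²) − 1] = ½[√412.19 − 1] = 9.651.
y₂ = 9.651 × 0.3114 = 3.005 m.
V₂ = q/y₂ = 3.902/3.005 = 1.298 m/s. E₁ = y₁ + V₁²/2g = 8.314 m; E₂ = y₂ + V₂²/2g = 3.091 m. ΔE = E₁ − E₂ = 5.223 m.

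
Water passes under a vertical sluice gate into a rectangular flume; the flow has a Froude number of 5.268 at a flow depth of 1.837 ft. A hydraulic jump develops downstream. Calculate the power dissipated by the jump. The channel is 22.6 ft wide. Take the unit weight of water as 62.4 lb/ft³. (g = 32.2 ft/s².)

Fr₁ = 5.268 (given).
Conjugate-depth relation: y₂/y₁ = ½[√(1 + 8Fr₁²) − 1] = ½[√223.01 − 1] = 6.967.
y₂ = 6.967 × 1.837 = 12.80 ft.
V₁ = Fr₁·√(g·y₁) = 5.268×√(32.2×1.837) = 40.52 ft/s; q = V₁·y₁ = 74.43 ft²/s. V₂ = q/y₂ = 74.43/12.80 = 5.816 ft/s. E₁ = y₁ + V₁²/2g = 27.33 ft; E₂ = y₂ + V₂²/2g = 13.32 ft. ΔE = E₁ − E₂ = 14.00 ft.
Q = q·b = 74.43 × 22.6 = 1682 cfs. P = γ·Q·ΔE/550 = 62.4 × 1682 × 14.00 / 550 = 2672 hp.

P = 2672 hp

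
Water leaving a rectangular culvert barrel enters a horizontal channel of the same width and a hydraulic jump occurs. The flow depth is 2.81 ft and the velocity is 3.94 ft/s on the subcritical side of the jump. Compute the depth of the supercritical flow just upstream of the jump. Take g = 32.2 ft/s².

y₁ = 0.759 ft

Fr₂ = V₂/√(g·y₂) = 3.94/√(32.2×2.81) = 0.414.
Applying the sequent-depth relation in reverse, y₁/y₂ = ½[√(1 + 8Fr₂²) − 1] = ½[√2.373 − 1] = 0.270.
y₁ = 0.270 × 2.81 = 0.759 ft.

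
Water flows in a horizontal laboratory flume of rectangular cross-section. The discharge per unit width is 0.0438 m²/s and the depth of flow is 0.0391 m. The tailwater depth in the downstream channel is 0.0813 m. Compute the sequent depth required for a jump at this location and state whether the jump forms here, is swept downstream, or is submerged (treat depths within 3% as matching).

y₂ = 0.0824 m; the jump forms here

V₁ = q/y₁ = 0.0438/0.0391 = 1.12 m/s. Fr₁ = V₁/√(g·y₁) = 1.12/√(9.81×0.0391) = 1.81.
From the momentum equation for a rectangular channel, y₂/y₁ = ½[√(1 + 8Fr₁²) − 1] = ½[√27.17 − 1] = 2.11.
y₂ = 2.11 × 0.0391 = 0.0824 m.
Tailwater y_tw = 0.0813 m: y_tw ≈ y₂, so the jump forms here.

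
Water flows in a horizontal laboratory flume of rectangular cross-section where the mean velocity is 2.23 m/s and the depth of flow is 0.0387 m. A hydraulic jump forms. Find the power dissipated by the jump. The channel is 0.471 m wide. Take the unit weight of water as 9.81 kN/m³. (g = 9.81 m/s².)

Fr₁ = V₁/√(g·y₁) = 2.23/√(9.81×0.0387) = 3.62.
Bélanger equation: y₂/y₁ = ½[√(1 + 8Fr₁²) − 1] = ½[√105.8 − 1] = 4.64.
y₂ = 4.64 × 0.0387 = 0.180 m.
q = V₁·y₁ = 2.23 × 0.0387 = 0.0863 m²/s. V₂ = q/y₂ = 0.0863/0.180 = 0.480 m/s. E₁ = y₁ + V₁²/2g = 0.292 m; E₂ = y₂ + V₂²/2g = 0.191 m. ΔE = E₁ − E₂ = 0.101 m.
Q = q·b = 0.0863 × 0.471 = 0.0406 m³/s. P = γ·Q·ΔE = 9.81 × 0.0406 × 0.101 = 0.0402 kW.

P = 0.0402 kW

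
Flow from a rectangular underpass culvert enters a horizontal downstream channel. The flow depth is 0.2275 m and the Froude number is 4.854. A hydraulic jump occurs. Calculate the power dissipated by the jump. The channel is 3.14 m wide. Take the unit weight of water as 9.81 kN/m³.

Fr₁ = 4.854 (given).
Conjugate-depth relation: y₂/y₁ = ½[√(1 + 8Fr₁²) − 1] = ½[√189.49 − 1] = 6.383.
y₂ = 6.383 × 0.2275 = 1.452 m.
Head loss: ΔE = (y₂ − y₁)³/(4y₁y₂) = (1.452 − 0.2275)³/(4×0.2275×1.452) = 1.836/1.321 = 1.390 m.
V₁ = Fr₁·√(g·y₁) = 4.854×√(9.81×0.2275) = 7.251 m/s; q = V₁·y₁ = 1.650 m²/s. Q = q·b = 1.650 × 3.14 = 5.180 m³/s. P = γ·Q·ΔE = 9.81 × 5.180 × 1.390 = 70.62 kW.

P = 70.62 kW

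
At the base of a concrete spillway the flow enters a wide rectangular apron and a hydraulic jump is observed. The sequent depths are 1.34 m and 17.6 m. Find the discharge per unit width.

q = 46.8 m²/s

For a rectangular channel the momentum equation gives q² = ½·g·y₁·y₂·(y₁ + y₂) = ½×9.81×1.34×17.6×18.9 = 2191.
q = √2191 = 46.8 m²/s.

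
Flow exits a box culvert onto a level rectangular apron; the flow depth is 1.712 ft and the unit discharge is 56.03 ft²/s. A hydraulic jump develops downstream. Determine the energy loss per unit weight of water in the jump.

V₁ = q/y₁ = 56.03/1.712 = 32.73 ft/s. Fr₁ = V₁/√(g·y₁) = 32.73/√(32.2×1.712) = 4.408.
From the momentum equation for a rectangular channel, y₂/y₁ = ½[√(1 + 8Fr₁²) − 1] = ½[√156.44 − 1] = 5.754.
y₂ = 5.754 × 1.712 = 9.851 ft.
Head loss: ΔE = (y₂ − y₁)³/(4y₁y₂) = (9.851 − 1.712)³/(4×1.712×9.851) = 539.1/67.46 = 7.991 ft.

ΔE = 7.991 ft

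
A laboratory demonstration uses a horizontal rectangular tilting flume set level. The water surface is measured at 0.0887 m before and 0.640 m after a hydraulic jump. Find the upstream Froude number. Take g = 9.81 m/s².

For a rectangular channel the momentum equation gives q² = ½·g·y₁·y₂·(y₁ + y₂) = ½×9.81×0.0887×0.640×0.729 = 0.203.
q = √0.203 = 0.450 m²/s.
V₁ = q/y₁ = 5.08 m/s; Fr₁ = V₁/√(g·y₁) = 5.44.

Fr₁ = 5.44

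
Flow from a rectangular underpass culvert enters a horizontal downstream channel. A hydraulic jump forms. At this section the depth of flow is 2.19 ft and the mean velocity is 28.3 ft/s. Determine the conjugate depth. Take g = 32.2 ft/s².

Fr₁ = V₁/√(g·y₁) = 28.3/√(32.2×2.19) = 3.37.
From the momentum equation for a rectangular channel, y₂/y₁ = ½[√(1 + 8Fr₁²) − 1] = ½[√91.86 − 1] = 4.29.
y₂ = 4.29 × 2.19 = 9.40 ft.

y₂ = 9.40 ft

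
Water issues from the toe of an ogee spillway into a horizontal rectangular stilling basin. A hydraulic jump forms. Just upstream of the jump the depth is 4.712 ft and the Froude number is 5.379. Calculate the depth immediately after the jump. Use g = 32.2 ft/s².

Fr₁ = 5.379 (given).
Conjugate-depth relation: y₂/y₁ = ½[√(1 + 8Fr₁²) − 1] = ½[√232.47 − 1] = 7.123.
y₂ = 7.123 × 4.712 = 33.57 ft.

y₂ = 33.57 ft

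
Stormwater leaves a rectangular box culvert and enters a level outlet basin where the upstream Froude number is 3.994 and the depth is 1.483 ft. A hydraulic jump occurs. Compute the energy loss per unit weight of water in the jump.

Fr₁ = 3.994 (given).
From the momentum equation for a rectangular channel, y₂/y₁ = ½[√(1 + 8Fr₁²) − 1] = ½[√128.62 − 1] = 5.170.
y₂ = 5.170 × 1.483 = 7.668 ft.
Head loss: ΔE = (y₂ − y₁)³/(4y₁y₂) = (7.668 − 1.483)³/(4×1.483×7.668) = 236.6/45.49 = 5.201 ft.

ΔE = 5.201 ft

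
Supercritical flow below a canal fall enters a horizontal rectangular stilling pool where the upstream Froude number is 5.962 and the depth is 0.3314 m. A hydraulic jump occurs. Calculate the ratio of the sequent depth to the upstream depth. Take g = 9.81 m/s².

y₂/y₁ = 7.946

Fr₁ = 5.962 (given).
Bélanger equation: y₂/y₁ = ½[√(1 + 8Fr₁²) − 1] = ½[√285.36 − 1] = 7.946.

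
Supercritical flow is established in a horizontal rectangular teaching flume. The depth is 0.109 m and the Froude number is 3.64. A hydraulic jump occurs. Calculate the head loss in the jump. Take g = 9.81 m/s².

ΔE = 0.289 m

Fr₁ = 3.64 (given).
By Bélanger, y₂/y₁ = ½[√(1 + 8Fr₁²) − 1] = ½[√107.0 − 1] = 4.67.
y₂ = 4.67 × 0.109 = 0.509 m.
V₁ = Fr₁·√(g·y₁) = 3.64×√(9.81×0.109) = 3.76 m/s; q = V₁·y₁ = 0.410 m²/s. V₂ = q/y₂ = 0.410/0.509 = 0.806 m/s. E₁ = y₁ + V₁²/2g = 0.831 m; E₂ = y₂ + V₂²/2g = 0.542 m. ΔE = E₁ − E₂ = 0.289 m.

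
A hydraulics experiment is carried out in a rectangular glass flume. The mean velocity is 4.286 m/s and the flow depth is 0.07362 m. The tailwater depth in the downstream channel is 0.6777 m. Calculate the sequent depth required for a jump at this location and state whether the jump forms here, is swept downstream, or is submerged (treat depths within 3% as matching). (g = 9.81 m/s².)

y₂ = 0.4896 m; the jump is submerged

Fr₁ = V₁/√(g·y₁) = 4.286/√(9.81×0.07362) = 5.043.
From the momentum equation for a rectangular channel, y₂/y₁ = ½[√(1 + 8Fr₁²) − 1] = ½[√204.48 − 1] = 6.650.
y₂ = 6.650 × 0.07362 = 0.4896 m.
Tailwater y_tw = 0.6777 m: y_tw > y₂, so the jump is submerged.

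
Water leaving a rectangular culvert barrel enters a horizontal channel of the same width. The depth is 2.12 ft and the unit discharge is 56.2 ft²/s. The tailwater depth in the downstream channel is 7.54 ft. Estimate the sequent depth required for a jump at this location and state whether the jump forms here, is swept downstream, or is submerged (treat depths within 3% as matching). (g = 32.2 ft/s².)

V₁ = q/y₁ = 56.2/2.12 = 26.5 ft/s. Fr₁ = V₁/√(g·y₁) = 26.5/√(32.2×2.12) = 3.21.
Sequent-depth ratio: y₂/y₁ = ½[√(1 + 8Fr₁²) − 1] = ½[√83.36 − 1] = 4.06.
y₂ = 4.06 × 2.12 = 8.62 ft.
Tailwater y_tw = 7.54 ft: y_tw < y₂, so the jump is swept downstream.

y₂ = 8.62 ft; the jump is swept downstream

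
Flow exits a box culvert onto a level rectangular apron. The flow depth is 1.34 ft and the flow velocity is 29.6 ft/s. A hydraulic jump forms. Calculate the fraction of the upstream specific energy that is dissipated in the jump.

Fr₁ = V₁/√(g·y₁) = 29.6/√(32.2×1.34) = 4.51.
By Bélanger, y₂/y₁ = ½[√(1 + 8Fr₁²) − 1] = ½[√163.4 − 1] = 5.89.
y₂ = 5.89 × 1.34 = 7.90 ft.
E₁ = y₁ + V₁²/2g = 14.9 ft. ΔE = (y₂ − y₁)³/(4y₁y₂) = 6.66 ft. ΔE/E₁ = 6.66/14.9 = 0.445.

ΔE/E₁ = 0.445 (44.5%)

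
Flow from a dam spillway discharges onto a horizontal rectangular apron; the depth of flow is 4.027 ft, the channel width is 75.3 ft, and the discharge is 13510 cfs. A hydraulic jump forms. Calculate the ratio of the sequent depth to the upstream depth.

q = Q/b = 13510/75.3 = 179.4 ft²/s; V₁ = q/y₁ = 44.55 ft/s. Fr₁ = V₁/√(g·y₁) = 3.913.
Sequent-depth ratio: y₂/y₁ = ½[√(1 + 8Fr₁²) − 1] = ½[√123.46 − 1] = 5.056.

y₂/y₁ = 5.056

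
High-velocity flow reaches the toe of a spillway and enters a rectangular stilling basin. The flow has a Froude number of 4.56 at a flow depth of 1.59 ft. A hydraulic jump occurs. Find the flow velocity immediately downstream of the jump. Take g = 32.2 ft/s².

Fr₁ = 4.56 (given).
By Bélanger, y₂/y₁ = ½[√(1 + 8Fr₁²) − 1] = ½[√167.3 − 1] = 5.97.
y₂ = 5.97 × 1.59 = 9.49 ft.
V₁ = Fr₁·√(g·y₁) = 4.56×√(32.2×1.59) = 32.6 ft/s; q = V₁·y₁ = 51.9 ft²/s.
V₂ = q/y₂ = 51.9/9.49 = 5.47 ft/s.

V₂ = 5.47 ft/s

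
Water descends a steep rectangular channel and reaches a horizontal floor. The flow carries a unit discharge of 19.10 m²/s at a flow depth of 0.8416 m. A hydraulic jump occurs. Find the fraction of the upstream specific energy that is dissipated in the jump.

ΔE/E₁ = 0.660 (66.0%)

V₁ = q/y₁ = 19.10/0.8416 = 22.69 m/s. Fr₁ = V₁/√(g·y₁) = 22.69/√(9.81×0.8416) = 7.898.
Conjugate-depth relation: y₂/y₁ = ½[√(1 + 8Fr₁²) − 1] = ½[√500.08 − 1] = 10.68.
y₂ = 10.68 × 0.8416 = 8.989 m.
E₁ = y₁ + V₁²/2g = 27.09 m. ΔE = (y₂ − y₁)³/(4y₁y₂) = 17.87 m. ΔE/E₁ = 17.87/27.09 = 0.660.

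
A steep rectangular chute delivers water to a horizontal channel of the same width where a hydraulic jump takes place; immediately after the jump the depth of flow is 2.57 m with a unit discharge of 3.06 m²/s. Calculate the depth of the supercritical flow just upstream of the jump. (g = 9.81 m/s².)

V₂ = q/y₂ = 3.06/2.57 = 1.19 m/s; Fr₂ = V₂/√(g·y₂) = 0.237.
The Bélanger relation is symmetric: y₁/y₂ = ½[√(1 + 8Fr₂²) − 1] = ½[√1.450 − 1] = 0.102.
y₁ = 0.102 × 2.57 = 0.262 m.

y₁ = 0.262 m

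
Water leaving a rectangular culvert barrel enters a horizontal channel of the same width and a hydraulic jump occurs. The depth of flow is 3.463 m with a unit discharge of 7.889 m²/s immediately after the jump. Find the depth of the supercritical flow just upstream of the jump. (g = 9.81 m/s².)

y₁ = 0.8496 m

V₂ = q/y₂ = 7.889/3.463 = 2.278 m/s; Fr₂ = V₂/√(g·y₂) = 0.3908.
From the momentum equation (using Fr₂), y₁/y₂ = ½[√(1 + 8Fr₂²) − 1] = ½[√2.2221 − 1] = 0.2453.
y₁ = 0.2453 × 3.463 = 0.8496 m.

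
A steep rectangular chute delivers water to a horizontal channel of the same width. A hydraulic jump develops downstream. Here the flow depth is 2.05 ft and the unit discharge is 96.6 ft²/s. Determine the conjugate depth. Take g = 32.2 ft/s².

y₂ = 15.8 ft

V₁ = q/y₁ = 96.6/2.05 = 47.1 ft/s. Fr₁ = V₁/√(g·y₁) = 47.1/√(32.2×2.05) = 5.80.
By Bélanger, y₂/y₁ = ½[√(1 + 8Fr₁²) − 1] = ½[√270.1 − 1] = 7.72.
y₂ = 7.72 × 2.05 = 15.8 ft.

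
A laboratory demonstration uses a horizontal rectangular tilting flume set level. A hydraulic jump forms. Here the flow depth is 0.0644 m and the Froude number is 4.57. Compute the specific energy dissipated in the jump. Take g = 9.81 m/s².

Fr₁ = 4.57 (given).
Bélanger equation: y₂/y₁ = ½[√(1 + 8Fr₁²) − 1] = ½[√168.1 − 1] = 5.98.
y₂ = 5.98 × 0.0644 = 0.385 m.
V₁ = Fr₁·√(g·y₁) = 4.57×√(9.81×0.0644) = 3.63 m/s; q = V₁·y₁ = 0.234 m²/s. V₂ = q/y₂ = 0.234/0.385 = 0.607 m/s. E₁ = y₁ + V₁²/2g = 0.737 m; E₂ = y₂ + V₂²/2g = 0.404 m. ΔE = E₁ − E₂ = 0.333 m.

ΔE = 0.333 m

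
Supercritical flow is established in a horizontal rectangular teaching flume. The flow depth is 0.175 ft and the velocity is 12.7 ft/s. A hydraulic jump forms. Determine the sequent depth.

Fr₁ = V₁/√(g·y₁) = 12.7/√(32.2×0.175) = 5.35.
Sequent-depth ratio: y₂/y₁ = ½[√(1 + 8Fr₁²) − 1] = ½[√230.0 − 1] = 7.08.
y₂ = 7.08 × 0.175 = 1.24 ft.

y₂ = 1.24 ft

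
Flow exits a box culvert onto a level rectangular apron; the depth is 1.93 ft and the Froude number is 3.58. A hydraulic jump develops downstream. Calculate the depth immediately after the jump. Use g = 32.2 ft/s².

Fr₁ = 3.58 (given).
From the momentum equation for a rectangular channel, y₂/y₁ = ½[√(1 + 8Fr₁²) − 1] = ½[√103.5 − 1] = 4.59.
y₂ = 4.59 × 1.93 = 8.85 ft.

y₂ = 8.85 ft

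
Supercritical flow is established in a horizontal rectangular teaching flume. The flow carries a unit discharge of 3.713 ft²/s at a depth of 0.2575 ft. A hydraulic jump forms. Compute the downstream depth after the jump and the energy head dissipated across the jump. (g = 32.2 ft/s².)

y₂ = 1.699 ft; ΔE = 1.713 ft

V₁ = q/y₁ = 3.713/0.2575 = 14.42 ft/s. Fr₁ = V₁/√(g·y₁) = 14.42/√(32.2×0.2575) = 5.008.
By Bélanger, y₂/y₁ = ½[√(1 + 8Fr₁²) − 1] = ½[√201.61 − 1] = 6.599.
y₂ = 6.599 × 0.2575 = 1.699 ft.
V₂ = q/y₂ = 3.713/1.699 = 2.185 ft/s. E₁ = y₁ + V₁²/2g = 3.486 ft; E₂ = y₂ + V₂²/2g = 1.773 ft. ΔE = E₁ − E₂ = 1.713 ft.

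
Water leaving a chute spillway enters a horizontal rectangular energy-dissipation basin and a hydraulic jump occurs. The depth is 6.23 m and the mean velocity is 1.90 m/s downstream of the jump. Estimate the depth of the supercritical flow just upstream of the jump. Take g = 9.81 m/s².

y₁ = 0.665 m

Fr₂ = V₂/√(g·y₂) = 1.90/√(9.81×6.23) = 0.243.
From the momentum equation (using Fr₂), y₁/y₂ = ½[√(1 + 8Fr₂²) − 1] = ½[√1.473 − 1] = 0.107.
y₁ = 0.107 × 6.23 = 0.665 m.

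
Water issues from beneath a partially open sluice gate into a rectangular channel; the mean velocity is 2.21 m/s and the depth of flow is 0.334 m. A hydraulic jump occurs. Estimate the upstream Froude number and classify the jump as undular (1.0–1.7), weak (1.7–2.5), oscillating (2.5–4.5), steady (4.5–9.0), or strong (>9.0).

Fr₁ = 1.22; undular jump

Fr₁ = V₁/√(g·y₁) = 2.21/√(9.81×0.334) = 1.22.
Fr₁ = 1.22 lies in the undular range.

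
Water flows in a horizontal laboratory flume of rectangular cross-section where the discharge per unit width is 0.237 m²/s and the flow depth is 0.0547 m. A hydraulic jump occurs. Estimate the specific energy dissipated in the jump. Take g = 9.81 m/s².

ΔE = 0.565 m

V₁ = q/y₁ = 0.237/0.0547 = 4.33 m/s. Fr₁ = V₁/√(g·y₁) = 4.33/√(9.81×0.0547) = 5.91.
Bélanger equation: y₂/y₁ = ½[√(1 + 8Fr₁²) − 1] = ½[√280.9 − 1] = 7.88.
y₂ = 7.88 × 0.0547 = 0.431 m.
V₂ = q/y₂ = 0.237/0.431 = 0.550 m/s. E₁ = y₁ + V₁²/2g = 1.01 m; E₂ = y₂ + V₂²/2g = 0.446 m. ΔE = E₁ − E₂ = 0.565 m.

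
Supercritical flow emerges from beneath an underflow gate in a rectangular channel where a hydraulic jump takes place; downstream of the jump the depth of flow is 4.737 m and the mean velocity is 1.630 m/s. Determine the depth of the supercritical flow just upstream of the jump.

y₁ = 0.4908 m

Fr₂ = V₂/√(g·y₂) = 1.630/√(9.81×4.737) = 0.2391.
Applying the sequent-depth relation in reverse, y₁/y₂ = ½[√(1 + 8Fr₂²) − 1] = ½[√1.4574 − 1] = 0.1036.
y₁ = 0.1036 × 4.737 = 0.4908 m.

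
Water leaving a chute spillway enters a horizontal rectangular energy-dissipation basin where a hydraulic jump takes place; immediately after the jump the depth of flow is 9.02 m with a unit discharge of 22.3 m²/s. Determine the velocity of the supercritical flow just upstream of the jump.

V₂ = q/y₂ = 22.3/9.02 = 2.47 m/s; Fr₂ = V₂/√(g·y₂) = 0.263.
Applying the sequent-depth relation in reverse, y₁/y₂ = ½[√(1 + 8Fr₂²) − 1] = ½[√1.553 − 1] = 0.123.
y₁ = 0.123 × 9.02 = 1.11 m.
V₁ = q/y₁ = 22.3/1.11 = 20.1 m/s.

V₁ = 20.1 m/s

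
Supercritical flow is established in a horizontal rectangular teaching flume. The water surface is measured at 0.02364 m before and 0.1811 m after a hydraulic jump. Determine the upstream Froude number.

Fr₁ = 5.760

For a rectangular channel the momentum equation gives q² = ½·g·y₁·y₂·(y₁ + y₂) = ½×9.81×0.02364×0.1811×0.2047 = 0.004299.
q = √0.004299 = 0.06557 m²/s.
V₁ = q/y₁ = 2.774 m/s; Fr₁ = V₁/√(g·y₁) = 5.760.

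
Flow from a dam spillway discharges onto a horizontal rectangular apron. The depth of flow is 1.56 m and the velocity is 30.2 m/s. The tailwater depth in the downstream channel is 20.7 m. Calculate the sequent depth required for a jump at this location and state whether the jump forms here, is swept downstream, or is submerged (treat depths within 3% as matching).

y₂ = 16.3 m; the jump is submerged

Fr₁ = V₁/√(g·y₁) = 30.2/√(9.81×1.56) = 7.72.
From the momentum equation for a rectangular channel, y₂/y₁ = ½[√(1 + 8Fr₁²) − 1] = ½[√477.8 − 1] = 10.4.
y₂ = 10.4 × 1.56 = 16.3 m.
Tailwater y_tw = 20.7 m: y_tw > y₂, so the jump is submerged.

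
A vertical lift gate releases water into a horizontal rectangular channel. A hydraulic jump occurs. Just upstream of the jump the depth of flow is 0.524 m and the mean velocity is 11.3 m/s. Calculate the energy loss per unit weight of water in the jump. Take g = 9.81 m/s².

Fr₁ = V₁/√(g·y₁) = 11.3/√(9.81×0.524) = 4.98.
Sequent-depth ratio: y₂/y₁ = ½[√(1 + 8Fr₁²) − 1] = ½[√199.7 − 1] = 6.57.
y₂ = 6.57 × 0.524 = 3.44 m.
q = V₁·y₁ = 11.3 × 0.524 = 5.92 m²/s. V₂ = q/y₂ = 5.92/3.44 = 1.72 m/s. E₁ = y₁ + V₁²/2g = 7.03 m; E₂ = y₂ + V₂²/2g = 3.59 m. ΔE = E₁ − E₂ = 3.44 m.

ΔE = 3.44 m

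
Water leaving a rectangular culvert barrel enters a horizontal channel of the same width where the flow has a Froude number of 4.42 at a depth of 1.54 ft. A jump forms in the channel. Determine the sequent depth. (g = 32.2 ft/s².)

Fr₁ = 4.42 (given).
From the momentum equation for a rectangular channel, y₂/y₁ = ½[√(1 + 8Fr₁²) − 1] = ½[√157.3 − 1] = 5.77.
y₂ = 5.77 × 1.54 = 8.89 ft.

y₂ = 8.89 ft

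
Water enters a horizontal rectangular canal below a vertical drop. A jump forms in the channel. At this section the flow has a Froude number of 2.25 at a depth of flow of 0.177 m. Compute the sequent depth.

Fr₁ = 2.25 (given).
Bélanger equation: y₂/y₁ = ½[√(1 + 8Fr₁²) − 1] = ½[√41.50 − 1] = 2.72.
y₂ = 2.72 × 0.177 = 0.482 m.

y₂ = 0.482 m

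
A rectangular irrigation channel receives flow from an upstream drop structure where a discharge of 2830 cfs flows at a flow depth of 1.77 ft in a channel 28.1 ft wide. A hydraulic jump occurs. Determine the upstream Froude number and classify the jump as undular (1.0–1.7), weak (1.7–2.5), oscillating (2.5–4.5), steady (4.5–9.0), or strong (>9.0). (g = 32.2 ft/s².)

q = Q/b = 2830/28.1 = 101 ft²/s; V₁ = q/y₁ = 56.9 ft/s. Fr₁ = V₁/√(g·y₁) = 7.54.
Fr₁ = 7.54 lies in the steady range.

Fr₁ = 7.54; steady jump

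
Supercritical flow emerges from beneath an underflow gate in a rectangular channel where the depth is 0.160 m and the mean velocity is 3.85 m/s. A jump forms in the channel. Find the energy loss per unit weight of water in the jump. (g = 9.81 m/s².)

Fr₁ = V₁/√(g·y₁) = 3.85/√(9.81×0.160) = 3.07.
From the momentum equation for a rectangular channel, y₂/y₁ = ½[√(1 + 8Fr₁²) − 1] = ½[√76.55 − 1] = 3.87.
y₂ = 3.87 × 0.160 = 0.620 m.
q = V₁·y₁ = 3.85 × 0.160 = 0.616 m²/s. V₂ = q/y₂ = 0.616/0.620 = 0.994 m/s. E₁ = y₁ + V₁²/2g = 0.915 m; E₂ = y₂ + V₂²/2g = 0.670 m. ΔE = E₁ − E₂ = 0.245 m.

ΔE = 0.245 m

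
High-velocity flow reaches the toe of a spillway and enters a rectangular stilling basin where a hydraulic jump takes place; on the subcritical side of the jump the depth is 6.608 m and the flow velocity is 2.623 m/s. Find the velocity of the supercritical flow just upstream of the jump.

Fr₂ = V₂/√(g·y₂) = 2.623/√(9.81×6.608) = 0.3258.
The Bélanger relation is symmetric: y₁/y₂ = ½[√(1 + 8Fr₂²) − 1] = ½[√1.8491 − 1] = 0.1799.
y₁ = 0.1799 × 6.608 = 1.189 m.
V₁ = q/y₁ = 17.33/1.189 = 14.58 m/s.

V₁ = 14.58 m/s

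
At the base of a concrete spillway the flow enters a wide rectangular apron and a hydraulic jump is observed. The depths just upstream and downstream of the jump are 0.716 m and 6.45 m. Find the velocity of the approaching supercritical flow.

V₁ = 17.8 m/s

For a rectangular channel the momentum equation gives q² = ½·g·y₁·y₂·(y₁ + y₂) = ½×9.81×0.716×6.45×7.17 = 162.
q = √162 = 12.7 m²/s.
V₁ = q/y₁ = 12.7/0.716 = 17.8 m/s.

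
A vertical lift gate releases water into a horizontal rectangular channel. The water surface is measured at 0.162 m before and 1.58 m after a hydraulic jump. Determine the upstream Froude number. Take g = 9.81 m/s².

Fr₁ = 7.24

For a rectangular channel the momentum equation gives q² = ½·g·y₁·y₂·(y₁ + y₂) = ½×9.81×0.162×1.58×1.74 = 2.19.
q = √2.19 = 1.48 m²/s.
V₁ = q/y₁ = 9.13 m/s; Fr₁ = V₁/√(g·y₁) = 7.24.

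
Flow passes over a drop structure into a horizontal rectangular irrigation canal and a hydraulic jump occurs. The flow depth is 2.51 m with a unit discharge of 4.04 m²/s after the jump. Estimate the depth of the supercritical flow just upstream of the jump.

V₂ = q/y₂ = 4.04/2.51 = 1.61 m/s; Fr₂ = V₂/√(g·y₂) = 0.324.
From the momentum equation (using Fr₂), y₁/y₂ = ½[√(1 + 8Fr₂²) − 1] = ½[√1.842 − 1] = 0.179.
y₁ = 0.179 × 2.51 = 0.448 m.

y₁ = 0.448 m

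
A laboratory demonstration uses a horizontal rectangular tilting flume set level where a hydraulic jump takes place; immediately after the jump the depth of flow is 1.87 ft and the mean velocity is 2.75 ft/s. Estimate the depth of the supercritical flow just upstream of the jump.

y₁ = 0.389 ft

Fr₂ = V₂/√(g·y₂) = 2.75/√(32.2×1.87) = 0.354.
Applying the sequent-depth relation in reverse, y₁/y₂ = ½[√(1 + 8Fr₂²) − 1] = ½[√2.005 − 1] = 0.208.
y₁ = 0.208 × 1.87 = 0.389 ft.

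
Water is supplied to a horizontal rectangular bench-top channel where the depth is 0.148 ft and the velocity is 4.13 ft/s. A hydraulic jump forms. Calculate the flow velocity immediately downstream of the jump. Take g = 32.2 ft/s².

V₂ = 1.86 ft/s

Fr₁ = V₁/√(g·y₁) = 4.13/√(32.2×0.148) = 1.89.
Sequent-depth ratio: y₂/y₁ = ½[√(1 + 8Fr₁²) − 1] = ½[√29.63 − 1] = 2.22.
y₂ = 2.22 × 0.148 = 0.329 ft.
q = V₁·y₁ = 4.13 × 0.148 = 0.611 ft²/s.
V₂ = q/y₂ = 0.611/0.329 = 1.86 ft/s.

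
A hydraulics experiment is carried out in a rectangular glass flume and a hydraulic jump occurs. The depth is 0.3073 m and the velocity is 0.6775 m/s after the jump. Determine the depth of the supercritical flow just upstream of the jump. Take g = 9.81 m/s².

y₁ = 0.07518 m

Fr₂ = V₂/√(g·y₂) = 0.6775/√(9.81×0.3073) = 0.3902.
Applying the sequent-depth relation in reverse, y₁/y₂ = ½[√(1 + 8Fr₂²) − 1] = ½[√2.2181 − 1] = 0.2447.
y₁ = 0.2447 × 0.3073 = 0.07518 m.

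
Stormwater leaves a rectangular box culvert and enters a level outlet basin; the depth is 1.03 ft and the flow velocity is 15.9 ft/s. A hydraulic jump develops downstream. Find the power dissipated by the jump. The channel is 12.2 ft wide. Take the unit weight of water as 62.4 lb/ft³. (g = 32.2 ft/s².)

P = 24.6 hp

Fr₁ = V₁/√(g·y₁) = 15.9/√(32.2×1.03) = 2.76.
Bélanger equation: y₂/y₁ = ½[√(1 + 8Fr₁²) − 1] = ½[√61.98 − 1] = 3.44.
y₂ = 3.44 × 1.03 = 3.54 ft.
Head loss: ΔE = (y₂ − y₁)³/(4y₁y₂) = (3.54 − 1.03)³/(4×1.03×3.54) = 15.8/14.6 = 1.08 ft.
q = V₁·y₁ = 15.9 × 1.03 = 16.4 ft²/s. Q = q·b = 16.4 × 12.2 = 200 cfs. P = γ·Q·ΔE/550 = 62.4 × 200 × 1.08 / 550 = 24.6 hp.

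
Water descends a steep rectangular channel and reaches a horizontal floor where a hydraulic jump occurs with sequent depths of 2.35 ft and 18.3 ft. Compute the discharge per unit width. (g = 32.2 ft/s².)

q = 120 ft²/s

For a rectangular channel the momentum equation gives q² = ½·g·y₁·y₂·(y₁ + y₂) = ½×32.2×2.35×18.3×20.7 = 14298.
q = √14298 = 120 ft²/s.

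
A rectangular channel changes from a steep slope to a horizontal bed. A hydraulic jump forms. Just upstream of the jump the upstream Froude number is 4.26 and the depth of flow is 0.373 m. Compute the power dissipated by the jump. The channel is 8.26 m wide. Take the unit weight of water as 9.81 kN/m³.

Fr₁ = 4.26 (given).
Conjugate-depth relation: y₂/y₁ = ½[√(1 + 8Fr₁²) − 1] = ½[√146.2 − 1] = 5.55.
y₂ = 5.55 × 0.373 = 2.07 m.
V₁ = Fr₁·√(g·y₁) = 4.26×√(9.81×0.373) = 8.15 m/s; q = V₁·y₁ = 3.04 m²/s. V₂ = q/y₂ = 3.04/2.07 = 1.47 m/s. E₁ = y₁ + V₁²/2g = 3.76 m; E₂ = y₂ + V₂²/2g = 2.18 m. ΔE = E₁ − E₂ = 1.58 m.
Q = q·b = 3.04 × 8.26 = 25.1 m³/s. P = γ·Q·ΔE = 9.81 × 25.1 × 1.58 = 389 kW.

P = 389 kW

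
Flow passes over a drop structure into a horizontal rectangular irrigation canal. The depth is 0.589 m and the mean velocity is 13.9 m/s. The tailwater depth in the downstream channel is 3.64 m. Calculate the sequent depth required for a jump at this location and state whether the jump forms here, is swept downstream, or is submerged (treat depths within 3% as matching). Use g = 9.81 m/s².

Fr₁ = V₁/√(g·y₁) = 13.9/√(9.81×0.589) = 5.78.
By Bélanger, y₂/y₁ = ½[√(1 + 8Fr₁²) − 1] = ½[√268.5 − 1] = 7.69.
y₂ = 7.69 × 0.589 = 4.53 m.
Tailwater y_tw = 3.64 m: y_tw < y₂, so the jump is swept downstream.

y₂ = 4.53 m; the jump is swept downstream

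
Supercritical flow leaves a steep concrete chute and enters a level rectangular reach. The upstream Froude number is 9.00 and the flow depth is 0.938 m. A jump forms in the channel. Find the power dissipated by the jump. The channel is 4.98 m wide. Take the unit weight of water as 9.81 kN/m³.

P = 34022 kW

Fr₁ = 9.00 (given).
Bélanger equation: y₂/y₁ = ½[√(1 + 8Fr₁²) − 1] = ½[√649.0 − 1] = 12.2.
y₂ = 12.2 × 0.938 = 11.5 m.
V₁ = Fr₁·√(g·y₁) = 9.00×√(9.81×0.938) = 27.3 m/s; q = V₁·y₁ = 25.6 m²/s. V₂ = q/y₂ = 25.6/11.5 = 2.23 m/s. E₁ = y₁ + V₁²/2g = 38.9 m; E₂ = y₂ + V₂²/2g = 11.7 m. ΔE = E₁ − E₂ = 27.2 m.
Q = q·b = 25.6 × 4.98 = 128 m³/s. P = γ·Q·ΔE = 9.81 × 128 × 27.2 = 34022 kW.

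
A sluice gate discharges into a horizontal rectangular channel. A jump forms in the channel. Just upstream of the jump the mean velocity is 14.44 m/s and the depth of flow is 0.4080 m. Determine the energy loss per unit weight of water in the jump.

Fr₁ = V₁/√(g·y₁) = 14.44/√(9.81×0.4080) = 7.218.
From the momentum equation for a rectangular channel, y₂/y₁ = ½[√(1 + 8Fr₁²) − 1] = ½[√417.77 − 1] = 9.720.
y₂ = 9.720 × 0.4080 = 3.966 m.
Head loss: ΔE = (y₂ − y₁)³/(4y₁y₂) = (3.966 − 0.4080)³/(4×0.4080×3.966) = 45.03/6.472 = 6.957 m.

ΔE = 6.957 m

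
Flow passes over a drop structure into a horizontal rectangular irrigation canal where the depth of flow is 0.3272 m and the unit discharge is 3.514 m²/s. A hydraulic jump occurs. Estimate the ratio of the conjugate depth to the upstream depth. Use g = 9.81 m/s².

V₁ = q/y₁ = 3.514/0.3272 = 10.74 m/s. Fr₁ = V₁/√(g·y₁) = 10.74/√(9.81×0.3272) = 5.994.
Sequent-depth ratio: y₂/y₁ = ½[√(1 + 8Fr₁²) − 1] = ½[√288.46 − 1] = 7.992.

y₂/y₁ = 7.992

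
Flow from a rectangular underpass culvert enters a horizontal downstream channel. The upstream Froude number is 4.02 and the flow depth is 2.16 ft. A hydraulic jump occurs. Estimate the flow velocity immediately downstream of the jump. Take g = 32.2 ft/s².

Fr₁ = 4.02 (given).
Bélanger equation: y₂/y₁ = ½[√(1 + 8Fr₁²) − 1] = ½[√130.3 − 1] = 5.21.
y₂ = 5.21 × 2.16 = 11.2 ft.
V₁ = Fr₁·√(g·y₁) = 4.02×√(32.2×2.16) = 33.5 ft/s; q = V₁·y₁ = 72.4 ft²/s.
V₂ = q/y₂ = 72.4/11.2 = 6.44 ft/s.

V₂ = 6.44 ft/s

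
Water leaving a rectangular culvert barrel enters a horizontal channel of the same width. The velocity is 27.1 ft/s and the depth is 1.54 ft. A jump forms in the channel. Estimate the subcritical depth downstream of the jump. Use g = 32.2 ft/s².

y₂ = 7.65 ft

Fr₁ = V₁/√(g·y₁) = 27.1/√(32.2×1.54) = 3.85.
By Bélanger, y₂/y₁ = ½[√(1 + 8Fr₁²) − 1] = ½[√119.5 − 1] = 4.97.
y₂ = 4.97 × 1.54 = 7.65 ft.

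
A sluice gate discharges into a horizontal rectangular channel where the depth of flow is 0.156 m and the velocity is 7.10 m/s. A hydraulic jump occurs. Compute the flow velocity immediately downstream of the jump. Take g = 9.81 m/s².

V₂ = 0.930 m/s

Fr₁ = V₁/√(g·y₁) = 7.10/√(9.81×0.156) = 5.74.
Conjugate-depth relation: y₂/y₁ = ½[√(1 + 8Fr₁²) − 1] = ½[√264.5 − 1] = 7.63.
y₂ = 7.63 × 0.156 = 1.19 m.
q = V₁·y₁ = 7.10 × 0.156 = 1.11 m²/s.
V₂ = q/y₂ = 1.11/1.19 = 0.930 m/s.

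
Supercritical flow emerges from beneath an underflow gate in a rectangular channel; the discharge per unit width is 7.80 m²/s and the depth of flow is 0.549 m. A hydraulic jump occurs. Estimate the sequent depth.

y₂ = 4.49 m

V₁ = q/y₁ = 7.80/0.549 = 14.2 m/s. Fr₁ = V₁/√(g·y₁) = 14.2/√(9.81×0.549) = 6.12.
From the momentum equation for a rectangular channel, y₂/y₁ = ½[√(1 + 8Fr₁²) − 1] = ½[√300.8 − 1] = 8.17.
y₂ = 8.17 × 0.549 = 4.49 m.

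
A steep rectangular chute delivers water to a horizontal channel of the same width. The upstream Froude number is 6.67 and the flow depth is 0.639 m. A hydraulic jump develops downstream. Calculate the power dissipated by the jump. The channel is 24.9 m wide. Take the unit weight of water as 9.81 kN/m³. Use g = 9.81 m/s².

Fr₁ = 6.67 (given).
Conjugate-depth relation: y₂/y₁ = ½[√(1 + 8Fr₁²) − 1] = ½[√356.9 − 1] = 8.95.
y₂ = 8.95 × 0.639 = 5.72 m.
V₁ = Fr₁·√(g·y₁) = 6.67×√(9.81×0.639) = 16.7 m/s; q = V₁·y₁ = 10.7 m²/s. V₂ = q/y₂ = 10.7/5.72 = 1.87 m/s. E₁ = y₁ + V₁²/2g = 14.9 m; E₂ = y₂ + V₂²/2g = 5.89 m. ΔE = E₁ − E₂ = 8.96 m.
Q = q·b = 10.7 × 24.9 = 266 m³/s. P = γ·Q·ΔE = 9.81 × 266 × 8.96 = 23353 kW.

P = 23353 kW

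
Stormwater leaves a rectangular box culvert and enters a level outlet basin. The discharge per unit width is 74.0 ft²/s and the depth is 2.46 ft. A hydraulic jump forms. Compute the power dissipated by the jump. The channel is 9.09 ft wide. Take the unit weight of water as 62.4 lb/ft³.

P = 394 hp

V₁ = q/y₁ = 74.0/2.46 = 30.1 ft/s. Fr₁ = V₁/√(g·y₁) = 30.1/√(32.2×2.46) = 3.38.
From the momentum equation for a rectangular channel, y₂/y₁ = ½[√(1 + 8Fr₁²) − 1] = ½[√92.39 − 1] = 4.31.
y₂ = 4.31 × 2.46 = 10.6 ft.
Head loss: ΔE = (y₂ − y₁)³/(4y₁y₂) = (10.6 − 2.46)³/(4×2.46×10.6) = 538/104 = 5.16 ft.
Q = q·b = 74.0 × 9.09 = 673 cfs. P = γ·Q·ΔE/550 = 62.4 × 673 × 5.16 / 550 = 394 hp.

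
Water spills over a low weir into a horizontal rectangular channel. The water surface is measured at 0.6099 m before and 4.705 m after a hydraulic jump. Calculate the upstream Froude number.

Fr₁ = 5.798

For a rectangular channel the momentum equation gives q² = ½·g·y₁·y₂·(y₁ + y₂) = ½×9.81×0.6099×4.705×5.315 = 74.81.
q = √74.81 = 8.649 m²/s.
V₁ = q/y₁ = 14.18 m/s; Fr₁ = V₁/√(g·y₁) = 5.798.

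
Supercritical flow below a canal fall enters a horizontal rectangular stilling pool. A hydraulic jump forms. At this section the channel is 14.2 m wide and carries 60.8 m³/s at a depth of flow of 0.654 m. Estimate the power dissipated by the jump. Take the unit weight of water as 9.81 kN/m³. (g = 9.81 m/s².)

P = 321 kW

q = Q/b = 60.8/14.2 = 4.28 m²/s; V₁ = q/y₁ = 6.55 m/s. Fr₁ = V₁/√(g·y₁) = 2.58.
From the momentum equation for a rectangular channel, y₂/y₁ = ½[√(1 + 8Fr₁²) − 1] = ½[√54.45 − 1] = 3.19.
y₂ = 3.19 × 0.654 = 2.09 m.
Head loss: ΔE = (y₂ − y₁)³/(4y₁y₂) = (2.09 − 0.654)³/(4×0.654×2.09) = 2.94/5.46 = 0.538 m.
P = γ·Q·ΔE = 9.81 × 60.8 × 0.538 = 321 kW.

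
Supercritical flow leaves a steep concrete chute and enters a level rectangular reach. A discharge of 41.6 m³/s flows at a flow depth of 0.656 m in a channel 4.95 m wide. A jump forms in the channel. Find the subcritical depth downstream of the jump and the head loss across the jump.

q = Q/b = 41.6/4.95 = 8.40 m²/s; V₁ = q/y₁ = 12.8 m/s. Fr₁ = V₁/√(g·y₁) = 5.05.
By Bélanger, y₂/y₁ = ½[√(1 + 8Fr₁²) − 1] = ½[√205.0 − 1] = 6.66.
y₂ = 6.66 × 0.656 = 4.37 m.
Head loss: ΔE = (y₂ − y₁)³/(4y₁y₂) = (4.37 − 0.656)³/(4×0.656×4.37) = 51.2/11.5 = 4.46 m.

y₂ = 4.37 m; ΔE = 4.46 m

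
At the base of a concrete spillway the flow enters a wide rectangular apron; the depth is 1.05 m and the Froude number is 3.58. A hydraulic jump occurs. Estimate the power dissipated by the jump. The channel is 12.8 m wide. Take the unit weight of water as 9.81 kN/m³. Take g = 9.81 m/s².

Fr₁ = 3.58 (given).
From the momentum equation for a rectangular channel, y₂/y₁ = ½[√(1 + 8Fr₁²) − 1] = ½[√103.5 − 1] = 4.59.
y₂ = 4.59 × 1.05 = 4.82 m.
Head loss: ΔE = (y₂ − y₁)³/(4y₁y₂) = (4.82 − 1.05)³/(4×1.05×4.82) = 53.5/20.2 = 2.64 m.
V₁ = Fr₁·√(g·y₁) = 3.58×√(9.81×1.05) = 11.5 m/s; q = V₁·y₁ = 12.1 m²/s. Q = q·b = 12.1 × 12.8 = 154 m³/s. P = γ·Q·ΔE = 9.81 × 154 × 2.64 = 4002 kW.

P = 4002 kW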